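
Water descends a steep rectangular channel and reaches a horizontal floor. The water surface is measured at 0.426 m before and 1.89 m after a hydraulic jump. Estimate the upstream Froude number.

Fr₁ = 3.47

For a rectangular channel the momentum equation gives q² = ½·g·y₁·y₂·(y₁ + y₂) = ½×9.81×0.426×1.89×2.32 = 9.15.
q = √9.15 = 3.02 m²/s.
V₁ = q/y₁ = 7.10 m/s; Fr₁ = V₁/√(g·y₁) = 3.47.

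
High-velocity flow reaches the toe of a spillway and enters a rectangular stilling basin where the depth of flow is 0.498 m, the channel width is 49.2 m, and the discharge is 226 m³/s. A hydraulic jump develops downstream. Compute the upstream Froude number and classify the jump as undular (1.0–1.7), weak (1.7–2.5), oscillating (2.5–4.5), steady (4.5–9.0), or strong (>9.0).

q = Q/b = 226/49.2 = 4.59 m²/s; V₁ = q/y₁ = 9.22 m/s. Fr₁ = V₁/√(g·y₁) = 4.17.
Fr₁ = 4.17 lies in the oscillating range.

Fr₁ = 4.17; oscillating jump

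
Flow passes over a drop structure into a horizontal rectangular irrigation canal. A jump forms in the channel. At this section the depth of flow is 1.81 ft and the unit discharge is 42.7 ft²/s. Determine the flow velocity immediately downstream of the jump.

V₂ = 6.05 ft/s

V₁ = q/y₁ = 42.7/1.81 = 23.6 ft/s. Fr₁ = V₁/√(g·y₁) = 23.6/√(32.2×1.81) = 3.09.
From the momentum equation for a rectangular channel, y₂/y₁ = ½[√(1 + 8Fr₁²) − 1] = ½[√77.39 − 1] = 3.90.
y₂ = 3.90 × 1.81 = 7.06 ft.
V₂ = q/y₂ = 42.7/7.06 = 6.05 ft/s.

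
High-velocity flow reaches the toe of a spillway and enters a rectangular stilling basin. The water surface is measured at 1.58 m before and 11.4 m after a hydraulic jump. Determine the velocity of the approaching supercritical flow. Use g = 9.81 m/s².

V₁ = 21.4 m/s

For a rectangular channel the momentum equation gives q² = ½·g·y₁·y₂·(y₁ + y₂) = ½×9.81×1.58×11.4×13.0 = 1147.
q = √1147 = 33.9 m²/s.
V₁ = q/y₁ = 33.9/1.58 = 21.4 m/s.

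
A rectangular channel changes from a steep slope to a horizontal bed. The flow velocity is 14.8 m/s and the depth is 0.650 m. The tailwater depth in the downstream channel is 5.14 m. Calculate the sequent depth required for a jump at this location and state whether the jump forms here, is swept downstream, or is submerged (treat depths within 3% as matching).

y₂ = 5.07 m; the jump forms here

Fr₁ = V₁/√(g·y₁) = 14.8/√(9.81×0.650) = 5.86.
From the momentum equation for a rectangular channel, y₂/y₁ = ½[√(1 + 8Fr₁²) − 1] = ½[√275.8 − 1] = 7.80.
y₂ = 7.80 × 0.650 = 5.07 m.
Tailwater y_tw = 5.14 m: y_tw ≈ y₂, so the jump forms here.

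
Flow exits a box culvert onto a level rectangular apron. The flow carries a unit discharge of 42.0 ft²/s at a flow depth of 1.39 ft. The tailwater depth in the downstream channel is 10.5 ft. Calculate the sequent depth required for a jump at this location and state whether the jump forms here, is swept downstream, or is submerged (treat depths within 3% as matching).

y₂ = 8.21 ft; the jump is submerged

V₁ = q/y₁ = 42.0/1.39 = 30.2 ft/s. Fr₁ = V₁/√(g·y₁) = 30.2/√(32.2×1.39) = 4.52.
From the momentum equation for a rectangular channel, y₂/y₁ = ½[√(1 + 8Fr₁²) − 1] = ½[√164.2 − 1] = 5.91.
y₂ = 5.91 × 1.39 = 8.21 ft.
Tailwater y_tw = 10.5 ft: y_tw > y₂, so the jump is submerged.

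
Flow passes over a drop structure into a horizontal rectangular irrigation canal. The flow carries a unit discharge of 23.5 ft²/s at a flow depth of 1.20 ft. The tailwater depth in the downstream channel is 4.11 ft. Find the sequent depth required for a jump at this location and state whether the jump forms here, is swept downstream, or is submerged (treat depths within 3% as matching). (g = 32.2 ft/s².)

V₁ = q/y₁ = 23.5/1.20 = 19.6 ft/s. Fr₁ = V₁/√(g·y₁) = 19.6/√(32.2×1.20) = 3.15.
Conjugate-depth relation: y₂/y₁ = ½[√(1 + 8Fr₁²) − 1] = ½[√80.40 − 1] = 3.98.
y₂ = 3.98 × 1.20 = 4.78 ft.
Tailwater y_tw = 4.11 ft: y_tw < y₂, so the jump is swept downstream.

y₂ = 4.78 ft; the jump is swept downstream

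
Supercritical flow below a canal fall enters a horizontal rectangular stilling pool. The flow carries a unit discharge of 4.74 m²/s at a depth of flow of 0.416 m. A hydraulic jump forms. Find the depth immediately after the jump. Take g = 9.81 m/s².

V₁ = q/y₁ = 4.74/0.416 = 11.4 m/s. Fr₁ = V₁/√(g·y₁) = 11.4/√(9.81×0.416) = 5.64.
Bélanger equation: y₂/y₁ = ½[√(1 + 8Fr₁²) − 1] = ½[√255.5 − 1] = 7.49.
y₂ = 7.49 × 0.416 = 3.12 m.

y₂ = 3.12 m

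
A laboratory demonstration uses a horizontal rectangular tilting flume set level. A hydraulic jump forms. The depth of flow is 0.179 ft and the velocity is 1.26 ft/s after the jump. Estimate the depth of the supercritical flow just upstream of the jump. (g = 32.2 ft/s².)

Fr₂ = V₂/√(g·y₂) = 1.26/√(32.2×0.179) = 0.525.
The Bélanger relation is symmetric: y₁/y₂ = ½[√(1 + 8Fr₂²) − 1] = ½[√3.204 − 1] = 0.395.
y₁ = 0.395 × 0.179 = 0.0707 ft.

y₁ = 0.0707 ft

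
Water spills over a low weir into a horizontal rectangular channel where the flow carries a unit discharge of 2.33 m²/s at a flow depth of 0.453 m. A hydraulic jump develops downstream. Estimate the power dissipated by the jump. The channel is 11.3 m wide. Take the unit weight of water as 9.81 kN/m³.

P = 76.8 kW

V₁ = q/y₁ = 2.33/0.453 = 5.14 m/s. Fr₁ = V₁/√(g·y₁) = 5.14/√(9.81×0.453) = 2.44.
Sequent-depth ratio: y₂/y₁ = ½[√(1 + 8Fr₁²) − 1] = ½[√48.63 − 1] = 2.99.
y₂ = 2.99 × 0.453 = 1.35 m.
Head loss: ΔE = (y₂ − y₁)³/(4y₁y₂) = (1.35 − 0.453)³/(4×0.453×1.35) = 0.729/2.45 = 0.297 m.
Q = q·b = 2.33 × 11.3 = 26.3 m³/s. P = γ·Q·ΔE = 9.81 × 26.3 × 0.297 = 76.8 kW.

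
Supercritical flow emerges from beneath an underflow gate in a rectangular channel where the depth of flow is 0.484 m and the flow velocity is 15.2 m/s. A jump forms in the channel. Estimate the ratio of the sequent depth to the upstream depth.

Fr₁ = V₁/√(g·y₁) = 15.2/√(9.81×0.484) = 6.98.
Bélanger equation: y₂/y₁ = ½[√(1 + 8Fr₁²) − 1] = ½[√390.3 − 1] = 9.38.

y₂/y₁ = 9.38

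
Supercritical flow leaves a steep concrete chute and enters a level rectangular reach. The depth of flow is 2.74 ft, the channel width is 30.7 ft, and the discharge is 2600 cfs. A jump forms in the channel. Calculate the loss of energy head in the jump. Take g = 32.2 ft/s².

q = Q/b = 2600/30.7 = 84.7 ft²/s; V₁ = q/y₁ = 30.9 ft/s. Fr₁ = V₁/√(g·y₁) = 3.29.
Bélanger equation: y₂/y₁ = ½[√(1 + 8Fr₁²) − 1] = ½[√87.63 − 1] = 4.18.
y₂ = 4.18 × 2.74 = 11.5 ft.
Head loss: ΔE = (y₂ − y₁)³/(4y₁y₂) = (11.5 − 2.74)³/(4×2.74×11.5) = 662/126 = 5.27 ft.

ΔE = 5.27 ft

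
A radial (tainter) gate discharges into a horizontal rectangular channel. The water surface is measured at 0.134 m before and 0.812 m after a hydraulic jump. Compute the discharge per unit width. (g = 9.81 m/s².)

q = 0.711 m²/s

For a rectangular channel the momentum equation gives q² = ½·g·y₁·y₂·(y₁ + y₂) = ½×9.81×0.134×0.812×0.946 = 0.505.
q = √0.505 = 0.711 m²/s.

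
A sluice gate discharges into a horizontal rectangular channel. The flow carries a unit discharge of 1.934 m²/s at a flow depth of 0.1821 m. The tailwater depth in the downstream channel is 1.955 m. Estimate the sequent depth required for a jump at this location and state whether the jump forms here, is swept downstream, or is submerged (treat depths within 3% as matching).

V₁ = q/y₁ = 1.934/0.1821 = 10.62 m/s. Fr₁ = V₁/√(g·y₁) = 10.62/√(9.81×0.1821) = 7.946.
Conjugate-depth relation: y₂/y₁ = ½[√(1 + 8Fr₁²) − 1] = ½[√506.13 − 1] = 10.75.
y₂ = 10.75 × 0.1821 = 1.957 m.
Tailwater y_tw = 1.955 m: y_tw ≈ y₂, so the jump forms here.

y₂ = 1.957 m; the jump forms here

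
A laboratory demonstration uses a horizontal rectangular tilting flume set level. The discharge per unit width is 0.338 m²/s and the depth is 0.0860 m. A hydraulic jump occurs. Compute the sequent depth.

y₂ = 0.479 m

V₁ = q/y₁ = 0.338/0.0860 = 3.93 m/s. Fr₁ = V₁/√(g·y₁) = 3.93/√(9.81×0.0860) = 4.28.
Sequent-depth ratio: y₂/y₁ = ½[√(1 + 8Fr₁²) − 1] = ½[√147.5 − 1] = 5.57.
y₂ = 5.57 × 0.0860 = 0.479 m.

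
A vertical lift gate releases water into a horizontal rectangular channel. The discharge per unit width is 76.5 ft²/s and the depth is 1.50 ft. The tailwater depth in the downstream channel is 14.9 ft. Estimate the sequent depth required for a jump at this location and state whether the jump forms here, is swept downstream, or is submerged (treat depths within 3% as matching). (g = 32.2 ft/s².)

V₁ = q/y₁ = 76.5/1.50 = 51.0 ft/s. Fr₁ = V₁/√(g·y₁) = 51.0/√(32.2×1.50) = 7.34.
Sequent-depth ratio: y₂/y₁ = ½[√(1 + 8Fr₁²) − 1] = ½[√431.8 − 1] = 9.89.
y₂ = 9.89 × 1.50 = 14.8 ft.
Tailwater y_tw = 14.9 ft: y_tw ≈ y₂, so the jump forms here.

y₂ = 14.8 ft; the jump forms here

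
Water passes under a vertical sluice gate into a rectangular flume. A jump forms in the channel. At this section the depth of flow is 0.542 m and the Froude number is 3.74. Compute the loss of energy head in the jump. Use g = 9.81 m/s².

Fr₁ = 3.74 (given).
Conjugate-depth relation: y₂/y₁ = ½[√(1 + 8Fr₁²) − 1] = ½[√112.9 − 1] = 4.81.
y₂ = 4.81 × 0.542 = 2.61 m.
Head loss: ΔE = (y₂ − y₁)³/(4y₁y₂) = (2.61 − 0.542)³/(4×0.542×2.61) = 8.82/5.66 = 1.56 m.

ΔE = 1.56 m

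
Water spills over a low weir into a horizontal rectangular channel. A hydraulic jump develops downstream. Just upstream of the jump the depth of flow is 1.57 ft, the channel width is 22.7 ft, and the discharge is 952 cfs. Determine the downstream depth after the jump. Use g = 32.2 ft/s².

y₂ = 7.59 ft

q = Q/b = 952/22.7 = 41.9 ft²/s; V₁ = q/y₁ = 26.7 ft/s. Fr₁ = V₁/√(g·y₁) = 3.76.
By Bélanger, y₂/y₁ = ½[√(1 + 8Fr₁²) − 1] = ½[√113.9 − 1] = 4.84.
y₂ = 4.84 × 1.57 = 7.59 ft.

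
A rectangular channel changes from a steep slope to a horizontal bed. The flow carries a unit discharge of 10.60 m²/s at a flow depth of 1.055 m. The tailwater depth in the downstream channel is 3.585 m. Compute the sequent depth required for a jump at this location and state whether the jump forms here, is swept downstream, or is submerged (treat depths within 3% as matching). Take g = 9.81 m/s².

y₂ = 4.162 m; the jump is swept downstream

V₁ = q/y₁ = 10.60/1.055 = 10.05 m/s. Fr₁ = V₁/√(g·y₁) = 10.05/√(9.81×1.055) = 3.123.
Bélanger equation: y₂/y₁ = ½[√(1 + 8Fr₁²) − 1] = ½[√79.032 − 1] = 3.945.
y₂ = 3.945 × 1.055 = 4.162 m.
Tailwater y_tw = 3.585 m: y_tw < y₂, so the jump is swept downstream.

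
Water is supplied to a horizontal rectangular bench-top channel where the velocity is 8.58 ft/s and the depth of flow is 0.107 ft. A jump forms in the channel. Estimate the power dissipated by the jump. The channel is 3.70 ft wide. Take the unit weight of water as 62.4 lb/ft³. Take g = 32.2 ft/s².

Fr₁ = V₁/√(g·y₁) = 8.58/√(32.2×0.107) = 4.62.
Conjugate-depth relation: y₂/y₁ = ½[√(1 + 8Fr₁²) − 1] = ½[√171.9 − 1] = 6.06.
y₂ = 6.06 × 0.107 = 0.648 ft.
q = V₁·y₁ = 8.58 × 0.107 = 0.918 ft²/s. V₂ = q/y₂ = 0.918/0.648 = 1.42 ft/s. E₁ = y₁ + V₁²/2g = 1.25 ft; E₂ = y₂ + V₂²/2g = 0.679 ft. ΔE = E₁ − E₂ = 0.571 ft.
Q = q·b = 0.918 × 3.70 = 3.40 cfs. P = γ·Q·ΔE/550 = 62.4 × 3.40 × 0.571 / 550 = 0.220 hp.

P = 0.220 hp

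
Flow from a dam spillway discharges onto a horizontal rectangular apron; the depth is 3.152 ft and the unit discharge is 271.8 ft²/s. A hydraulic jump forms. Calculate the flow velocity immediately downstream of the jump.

V₁ = q/y₁ = 271.8/3.152 = 86.23 ft/s. Fr₁ = V₁/√(g·y₁) = 86.23/√(32.2×3.152) = 8.559.
Sequent-depth ratio: y₂/y₁ = ½[√(1 + 8Fr₁²) − 1] = ½[√587.10 − 1] = 11.62.
y₂ = 11.62 × 3.152 = 36.61 ft.
V₂ = q/y₂ = 271.8/36.61 = 7.424 ft/s.

V₂ = 7.424 ft/s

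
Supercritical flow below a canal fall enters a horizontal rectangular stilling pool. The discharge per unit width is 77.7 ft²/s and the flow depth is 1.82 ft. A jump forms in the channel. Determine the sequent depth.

y₂ = 13.5 ft

V₁ = q/y₁ = 77.7/1.82 = 42.7 ft/s. Fr₁ = V₁/√(g·y₁) = 42.7/√(32.2×1.82) = 5.58.
Sequent-depth ratio: y₂/y₁ = ½[√(1 + 8Fr₁²) − 1] = ½[√249.8 − 1] = 7.40.
y₂ = 7.40 × 1.82 = 13.5 ft.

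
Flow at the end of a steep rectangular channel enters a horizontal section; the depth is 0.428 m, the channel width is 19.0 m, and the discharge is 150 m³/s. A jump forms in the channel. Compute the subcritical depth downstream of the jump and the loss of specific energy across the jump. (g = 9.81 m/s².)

y₂ = 5.24 m; ΔE = 12.4 m

q = Q/b = 150/19.0 = 7.89 m²/s; V₁ = q/y₁ = 18.4 m/s. Fr₁ = V₁/√(g·y₁) = 9.00.
By Bélanger, y₂/y₁ = ½[√(1 + 8Fr₁²) − 1] = ½[√649.3 − 1] = 12.2.
y₂ = 12.2 × 0.428 = 5.24 m.
Head loss: ΔE = (y₂ − y₁)³/(4y₁y₂) = (5.24 − 0.428)³/(4×0.428×5.24) = 111/8.97 = 12.4 m.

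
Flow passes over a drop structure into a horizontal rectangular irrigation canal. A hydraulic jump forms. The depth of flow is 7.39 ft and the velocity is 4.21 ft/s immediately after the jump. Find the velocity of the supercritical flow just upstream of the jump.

V₁ = 32.0 ft/s

Fr₂ = V₂/√(g·y₂) = 4.21/√(32.2×7.39) = 0.273.
Applying the sequent-depth relation in reverse, y₁/y₂ = ½[√(1 + 8Fr₂²) − 1] = ½[√1.596 − 1] = 0.132.
y₁ = 0.132 × 7.39 = 0.973 ft.
V₁ = q/y₁ = 31.1/0.973 = 32.0 ft/s.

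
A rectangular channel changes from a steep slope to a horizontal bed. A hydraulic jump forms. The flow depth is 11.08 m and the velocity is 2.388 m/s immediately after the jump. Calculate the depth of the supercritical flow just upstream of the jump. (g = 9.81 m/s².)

y₁ = 1.061 m

Fr₂ = V₂/√(g·y₂) = 2.388/√(9.81×11.08) = 0.2290.
The Bélanger relation is symmetric: y₁/y₂ = ½[√(1 + 8Fr₂²) − 1] = ½[√1.4197 − 1] = 0.09576.
y₁ = 0.09576 × 11.08 = 1.061 m.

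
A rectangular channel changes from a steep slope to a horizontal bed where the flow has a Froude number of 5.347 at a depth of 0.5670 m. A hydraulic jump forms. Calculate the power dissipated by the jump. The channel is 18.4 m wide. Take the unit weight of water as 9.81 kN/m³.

Fr₁ = 5.347 (given).
From the momentum equation for a rectangular channel, y₂/y₁ = ½[√(1 + 8Fr₁²) − 1] = ½[√229.72 − 1] = 7.078.
y₂ = 7.078 × 0.5670 = 4.013 m.
V₁ = Fr₁·√(g·y₁) = 5.347×√(9.81×0.5670) = 12.61 m/s; q = V₁·y₁ = 7.150 m²/s. V₂ = q/y₂ = 7.150/4.013 = 1.782 m/s. E₁ = y₁ + V₁²/2g = 8.672 m; E₂ = y₂ + V₂²/2g = 4.175 m. ΔE = E₁ − E₂ = 4.497 m.
Q = q·b = 7.150 × 18.4 = 131.6 m³/s. P = γ·Q·ΔE = 9.81 × 131.6 × 4.497 = 5804 kW.

P = 5804 kW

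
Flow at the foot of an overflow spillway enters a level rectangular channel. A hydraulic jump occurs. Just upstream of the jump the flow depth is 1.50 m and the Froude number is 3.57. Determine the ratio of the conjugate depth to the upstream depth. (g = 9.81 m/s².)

y₂/y₁ = 4.57

Fr₁ = 3.57 (given).
Bélanger equation: y₂/y₁ = ½[√(1 + 8Fr₁²) − 1] = ½[√103.0 − 1] = 4.57.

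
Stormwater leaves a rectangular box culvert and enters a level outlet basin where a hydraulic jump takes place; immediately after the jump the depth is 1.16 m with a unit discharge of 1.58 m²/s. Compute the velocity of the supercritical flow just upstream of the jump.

V₁ = 5.26 m/s

V₂ = q/y₂ = 1.58/1.16 = 1.36 m/s; Fr₂ = V₂/√(g·y₂) = 0.404.
From the momentum equation (using Fr₂), y₁/y₂ = ½[√(1 + 8Fr₂²) − 1] = ½[√2.304 − 1] = 0.259.
y₁ = 0.259 × 1.16 = 0.300 m.
V₁ = q/y₁ = 1.58/0.300 = 5.26 m/s.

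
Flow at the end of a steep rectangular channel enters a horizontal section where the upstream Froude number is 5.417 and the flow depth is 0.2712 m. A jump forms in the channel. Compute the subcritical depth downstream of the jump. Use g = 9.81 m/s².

y₂ = 1.946 m

Fr₁ = 5.417 (given).
Sequent-depth ratio: y₂/y₁ = ½[√(1 + 8Fr₁²) − 1] = ½[√235.75 − 1] = 7.177.
y₂ = 7.177 × 0.2712 = 1.946 m.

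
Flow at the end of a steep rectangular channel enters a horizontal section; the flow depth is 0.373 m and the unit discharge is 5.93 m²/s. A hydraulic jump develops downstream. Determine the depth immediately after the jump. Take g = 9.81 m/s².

V₁ = q/y₁ = 5.93/0.373 = 15.9 m/s. Fr₁ = V₁/√(g·y₁) = 15.9/√(9.81×0.373) = 8.31.
Sequent-depth ratio: y₂/y₁ = ½[√(1 + 8Fr₁²) − 1] = ½[√553.6 − 1] = 11.3.
y₂ = 11.3 × 0.373 = 4.20 m.

y₂ = 4.20 m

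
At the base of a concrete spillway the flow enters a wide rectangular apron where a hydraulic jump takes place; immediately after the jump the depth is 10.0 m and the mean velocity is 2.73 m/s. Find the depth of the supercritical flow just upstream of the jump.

y₁ = 1.34 m

Fr₂ = V₂/√(g·y₂) = 2.73/√(9.81×10.0) = 0.276.
The Bélanger relation is symmetric: y₁/y₂ = ½[√(1 + 8Fr₂²) − 1] = ½[√1.608 − 1] = 0.134.
y₁ = 0.134 × 10.0 = 1.34 m.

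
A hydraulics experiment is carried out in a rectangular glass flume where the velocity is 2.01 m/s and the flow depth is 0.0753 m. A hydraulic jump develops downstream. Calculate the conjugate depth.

y₂ = 0.214 m

Fr₁ = V₁/√(g·y₁) = 2.01/√(9.81×0.0753) = 2.34.
By Bélanger, y₂/y₁ = ½[√(1 + 8Fr₁²) − 1] = ½[√44.75 − 1] = 2.84.
y₂ = 2.84 × 0.0753 = 0.214 m.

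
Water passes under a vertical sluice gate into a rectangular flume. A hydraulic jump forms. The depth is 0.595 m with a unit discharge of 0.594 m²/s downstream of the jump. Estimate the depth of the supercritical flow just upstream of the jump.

V₂ = q/y₂ = 0.594/0.595 = 0.998 m/s; Fr₂ = V₂/√(g·y₂) = 0.413.
From the momentum equation (using Fr₂), y₁/y₂ = ½[√(1 + 8Fr₂²) − 1] = ½[√2.366 − 1] = 0.269.
y₁ = 0.269 × 0.595 = 0.160 m.

y₁ = 0.160 m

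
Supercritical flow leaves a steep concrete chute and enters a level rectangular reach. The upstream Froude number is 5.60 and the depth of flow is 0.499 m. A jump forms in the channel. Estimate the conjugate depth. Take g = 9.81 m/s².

y₂ = 3.71 m

Fr₁ = 5.60 (given).
From the momentum equation for a rectangular channel, y₂/y₁ = ½[√(1 + 8Fr₁²) − 1] = ½[√251.9 − 1] = 7.44.
y₂ = 7.44 × 0.499 = 3.71 m.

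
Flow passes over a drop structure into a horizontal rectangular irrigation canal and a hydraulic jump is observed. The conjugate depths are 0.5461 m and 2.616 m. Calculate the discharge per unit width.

For a rectangular channel the momentum equation gives q² = ½·g·y₁·y₂·(y₁ + y₂) = ½×9.81×0.5461×2.616×3.162 = 22.16.
q = √22.16 = 4.707 m²/s.

q = 4.707 m²/s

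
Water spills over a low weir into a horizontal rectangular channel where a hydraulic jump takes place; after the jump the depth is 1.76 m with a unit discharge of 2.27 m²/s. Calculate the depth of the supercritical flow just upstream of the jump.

y₁ = 0.291 m

V₂ = q/y₂ = 2.27/1.76 = 1.29 m/s; Fr₂ = V₂/√(g·y₂) = 0.310.
From the momentum equation (using Fr₂), y₁/y₂ = ½[√(1 + 8Fr₂²) − 1] = ½[√1.771 − 1] = 0.165.
y₁ = 0.165 × 1.76 = 0.291 m.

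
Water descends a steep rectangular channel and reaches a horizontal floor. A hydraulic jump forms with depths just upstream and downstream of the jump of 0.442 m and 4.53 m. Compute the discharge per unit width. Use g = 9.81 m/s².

q = 6.99 m²/s

For a rectangular channel the momentum equation gives q² = ½·g·y₁·y₂·(y₁ + y₂) = ½×9.81×0.442×4.53×4.97 = 48.8.
q = √48.8 = 6.99 m²/s.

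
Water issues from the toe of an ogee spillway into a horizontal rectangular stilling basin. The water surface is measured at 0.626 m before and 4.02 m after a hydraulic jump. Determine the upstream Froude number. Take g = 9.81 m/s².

For a rectangular channel the momentum equation gives q² = ½·g·y₁·y₂·(y₁ + y₂) = ½×9.81×0.626×4.02×4.65 = 57.3.
q = √57.3 = 7.57 m²/s.
V₁ = q/y₁ = 12.1 m/s; Fr₁ = V₁/√(g·y₁) = 4.88.

Fr₁ = 4.88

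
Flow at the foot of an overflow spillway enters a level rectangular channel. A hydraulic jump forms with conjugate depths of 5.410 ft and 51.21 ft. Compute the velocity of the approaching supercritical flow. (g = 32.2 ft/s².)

V₁ = 92.89 ft/s

For a rectangular channel the momentum equation gives q² = ½·g·y₁·y₂·(y₁ + y₂) = ½×32.2×5.410×51.21×56.62 = 252550.
q = √252550 = 502.5 ft²/s.
V₁ = q/y₁ = 502.5/5.410 = 92.89 ft/s.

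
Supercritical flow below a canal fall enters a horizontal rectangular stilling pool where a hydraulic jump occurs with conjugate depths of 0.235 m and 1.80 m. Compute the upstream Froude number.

Fr₁ = 5.76

For a rectangular channel the momentum equation gives q² = ½·g·y₁·y₂·(y₁ + y₂) = ½×9.81×0.235×1.80×2.04 = 4.22.
q = √4.22 = 2.05 m²/s.
V₁ = q/y₁ = 8.74 m/s; Fr₁ = V₁/√(g·y₁) = 5.76.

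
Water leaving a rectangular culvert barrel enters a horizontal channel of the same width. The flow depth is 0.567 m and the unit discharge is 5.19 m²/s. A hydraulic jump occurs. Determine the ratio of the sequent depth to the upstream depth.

y₂/y₁ = 5.01

V₁ = q/y₁ = 5.19/0.567 = 9.15 m/s. Fr₁ = V₁/√(g·y₁) = 9.15/√(9.81×0.567) = 3.88.
From the momentum equation for a rectangular channel, y₂/y₁ = ½[√(1 + 8Fr₁²) − 1] = ½[√121.5 − 1] = 5.01.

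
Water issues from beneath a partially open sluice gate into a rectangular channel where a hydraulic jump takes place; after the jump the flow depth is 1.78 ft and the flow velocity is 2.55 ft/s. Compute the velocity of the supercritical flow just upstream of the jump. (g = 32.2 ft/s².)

Fr₂ = V₂/√(g·y₂) = 2.55/√(32.2×1.78) = 0.337.
Since the conjugate-depth ratio holds either way, y₁/y₂ = ½[√(1 + 8Fr₂²) − 1] = ½[√1.908 − 1] = 0.191.
y₁ = 0.191 × 1.78 = 0.339 ft.
V₁ = q/y₁ = 4.54/0.339 = 13.4 ft/s.

V₁ = 13.4 ft/s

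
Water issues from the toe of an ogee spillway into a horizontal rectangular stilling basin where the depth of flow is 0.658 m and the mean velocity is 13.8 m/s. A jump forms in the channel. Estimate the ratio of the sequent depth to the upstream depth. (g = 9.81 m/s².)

Fr₁ = V₁/√(g·y₁) = 13.8/√(9.81×0.658) = 5.43.
Bélanger equation: y₂/y₁ = ½[√(1 + 8Fr₁²) − 1] = ½[√237.0 − 1] = 7.20.

y₂/y₁ = 7.20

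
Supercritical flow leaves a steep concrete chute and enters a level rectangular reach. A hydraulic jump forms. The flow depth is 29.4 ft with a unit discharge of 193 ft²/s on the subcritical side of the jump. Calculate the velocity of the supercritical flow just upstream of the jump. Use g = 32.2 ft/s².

V₁ = 78.2 ft/s

V₂ = q/y₂ = 193/29.4 = 6.56 ft/s; Fr₂ = V₂/√(g·y₂) = 0.213.
From the momentum equation (using Fr₂), y₁/y₂ = ½[√(1 + 8Fr₂²) − 1] = ½[√1.364 − 1] = 0.0840.
y₁ = 0.0840 × 29.4 = 2.47 ft.
V₁ = q/y₁ = 193/2.47 = 78.2 ft/s.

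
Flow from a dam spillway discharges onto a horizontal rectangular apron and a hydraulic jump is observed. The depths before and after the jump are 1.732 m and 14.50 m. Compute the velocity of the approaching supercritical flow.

V₁ = 25.82 m/s

For a rectangular channel the momentum equation gives q² = ½·g·y₁·y₂·(y₁ + y₂) = ½×9.81×1.732×14.50×16.23 = 2000.
q = √2000 = 44.72 m²/s.
V₁ = q/y₁ = 44.72/1.732 = 25.82 m/s.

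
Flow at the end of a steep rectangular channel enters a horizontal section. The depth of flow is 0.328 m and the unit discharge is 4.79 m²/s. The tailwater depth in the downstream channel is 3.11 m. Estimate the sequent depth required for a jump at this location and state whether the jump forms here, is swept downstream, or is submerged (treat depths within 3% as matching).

y₂ = 3.62 m; the jump is swept downstream

V₁ = q/y₁ = 4.79/0.328 = 14.6 m/s. Fr₁ = V₁/√(g·y₁) = 14.6/√(9.81×0.328) = 8.14.
Sequent-depth ratio: y₂/y₁ = ½[√(1 + 8Fr₁²) − 1] = ½[√531.2 − 1] = 11.0.
y₂ = 11.0 × 0.328 = 3.62 m.
Tailwater y_tw = 3.11 m: y_tw < y₂, so the jump is swept downstream.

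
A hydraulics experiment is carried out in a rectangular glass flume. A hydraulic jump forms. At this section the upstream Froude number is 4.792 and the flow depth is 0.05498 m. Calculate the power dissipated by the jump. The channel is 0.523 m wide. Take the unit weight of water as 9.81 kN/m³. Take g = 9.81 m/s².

Fr₁ = 4.792 (given).
From the momentum equation for a rectangular channel, y₂/y₁ = ½[√(1 + 8Fr₁²) − 1] = ½[√184.71 − 1] = 6.295.
y₂ = 6.295 × 0.05498 = 0.3461 m.
Head loss: ΔE = (y₂ − y₁)³/(4y₁y₂) = (0.3461 − 0.05498)³/(4×0.05498×0.3461) = 0.02468/0.07612 = 0.3242 m.
V₁ = Fr₁·√(g·y₁) = 4.792×√(9.81×0.05498) = 3.519 m/s; q = V₁·y₁ = 0.1935 m²/s. Q = q·b = 0.1935 × 0.523 = 0.1012 m³/s. P = γ·Q·ΔE = 9.81 × 0.1012 × 0.3242 = 0.3218 kW.

P = 0.3218 kW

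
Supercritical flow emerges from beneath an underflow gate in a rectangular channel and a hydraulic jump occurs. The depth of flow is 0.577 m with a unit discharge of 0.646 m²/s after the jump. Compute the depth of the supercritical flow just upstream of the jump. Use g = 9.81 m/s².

y₁ = 0.192 m

V₂ = q/y₂ = 0.646/0.577 = 1.12 m/s; Fr₂ = V₂/√(g·y₂) = 0.471.
The Bélanger relation is symmetric: y₁/y₂ = ½[√(1 + 8Fr₂²) − 1] = ½[√2.772 − 1] = 0.332.
y₁ = 0.332 × 0.577 = 0.192 m.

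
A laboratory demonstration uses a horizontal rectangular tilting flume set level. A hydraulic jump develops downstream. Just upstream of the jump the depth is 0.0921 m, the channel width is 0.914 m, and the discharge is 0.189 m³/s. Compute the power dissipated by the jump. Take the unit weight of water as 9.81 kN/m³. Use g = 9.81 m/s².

q = Q/b = 0.189/0.914 = 0.207 m²/s; V₁ = q/y₁ = 2.25 m/s. Fr₁ = V₁/√(g·y₁) = 2.36.
Sequent-depth ratio: y₂/y₁ = ½[√(1 + 8Fr₁²) − 1] = ½[√45.63 − 1] = 2.88.
y₂ = 2.88 × 0.0921 = 0.265 m.
Head loss: ΔE = (y₂ − y₁)³/(4y₁y₂) = (0.265 − 0.0921)³/(4×0.0921×0.265) = 0.00517/0.0976 = 0.0530 m.
P = γ·Q·ΔE = 9.81 × 0.189 × 0.0530 = 0.0982 kW.

P = 0.0982 kW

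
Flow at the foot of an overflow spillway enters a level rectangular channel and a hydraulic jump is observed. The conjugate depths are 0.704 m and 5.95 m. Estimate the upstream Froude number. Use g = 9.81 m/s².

Fr₁ = 6.32

For a rectangular channel the momentum equation gives q² = ½·g·y₁·y₂·(y₁ + y₂) = ½×9.81×0.704×5.95×6.65 = 137.
q = √137 = 11.7 m²/s.
V₁ = q/y₁ = 16.6 m/s; Fr₁ = V₁/√(g·y₁) = 6.32.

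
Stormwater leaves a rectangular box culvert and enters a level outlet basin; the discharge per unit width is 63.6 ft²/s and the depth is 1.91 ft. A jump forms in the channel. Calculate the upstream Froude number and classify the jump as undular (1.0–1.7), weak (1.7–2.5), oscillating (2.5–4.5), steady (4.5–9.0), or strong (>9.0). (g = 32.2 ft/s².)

V₁ = q/y₁ = 63.6/1.91 = 33.3 ft/s. Fr₁ = V₁/√(g·y₁) = 33.3/√(32.2×1.91) = 4.25.
Fr₁ = 4.25 lies in the oscillating range.

Fr₁ = 4.25; oscillating jump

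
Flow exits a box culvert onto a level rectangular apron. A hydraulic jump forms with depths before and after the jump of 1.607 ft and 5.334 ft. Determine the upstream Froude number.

For a rectangular channel the momentum equation gives q² = ½·g·y₁·y₂·(y₁ + y₂) = ½×32.2×1.607×5.334×6.941 = 957.9.
q = √957.9 = 30.95 ft²/s.
V₁ = q/y₁ = 19.26 ft/s; Fr₁ = V₁/√(g·y₁) = 2.677.

Fr₁ = 2.677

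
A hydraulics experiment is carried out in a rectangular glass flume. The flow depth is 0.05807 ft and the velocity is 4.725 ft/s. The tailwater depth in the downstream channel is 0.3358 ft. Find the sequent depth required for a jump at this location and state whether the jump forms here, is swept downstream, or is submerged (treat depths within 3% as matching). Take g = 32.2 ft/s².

Fr₁ = V₁/√(g·y₁) = 4.725/√(32.2×0.05807) = 3.455.
Conjugate-depth relation: y₂/y₁ = ½[√(1 + 8Fr₁²) − 1] = ½[√96.518 − 1] = 4.412.
y₂ = 4.412 × 0.05807 = 0.2562 ft.
Tailwater y_tw = 0.3358 ft: y_tw > y₂, so the jump is submerged.

y₂ = 0.2562 ft; the jump is submerged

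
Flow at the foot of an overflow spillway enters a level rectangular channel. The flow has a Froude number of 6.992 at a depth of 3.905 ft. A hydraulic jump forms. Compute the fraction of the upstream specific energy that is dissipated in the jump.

ΔE/E₁ = 0.620 (62.0%)

Fr₁ = 6.992 (given).
By Bélanger, y₂/y₁ = ½[√(1 + 8Fr₁²) − 1] = ½[√392.10 − 1] = 9.401.
y₂ = 9.401 × 3.905 = 36.71 ft.
E₁ = y₁(1 + Fr₁²/2) = 3.905×(1 + 6.992²/2) = 99.36 ft. ΔE = (y₂ − y₁)³/(4y₁y₂) = 61.57 ft. ΔE/E₁ = 61.57/99.36 = 0.620.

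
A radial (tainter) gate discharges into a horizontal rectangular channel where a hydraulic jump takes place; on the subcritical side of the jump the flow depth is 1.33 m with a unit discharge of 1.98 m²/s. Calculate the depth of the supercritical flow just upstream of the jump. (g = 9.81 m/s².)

y₁ = 0.356 m

V₂ = q/y₂ = 1.98/1.33 = 1.49 m/s; Fr₂ = V₂/√(g·y₂) = 0.412.
From the momentum equation (using Fr₂), y₁/y₂ = ½[√(1 + 8Fr₂²) − 1] = ½[√2.359 − 1] = 0.268.
y₁ = 0.268 × 1.33 = 0.356 m.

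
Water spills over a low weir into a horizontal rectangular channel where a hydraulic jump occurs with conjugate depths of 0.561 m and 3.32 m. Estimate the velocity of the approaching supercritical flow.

For a rectangular channel the momentum equation gives q² = ½·g·y₁·y₂·(y₁ + y₂) = ½×9.81×0.561×3.32×3.88 = 35.5.
q = √35.5 = 5.95 m²/s.
V₁ = q/y₁ = 5.95/0.561 = 10.6 m/s.

V₁ = 10.6 m/s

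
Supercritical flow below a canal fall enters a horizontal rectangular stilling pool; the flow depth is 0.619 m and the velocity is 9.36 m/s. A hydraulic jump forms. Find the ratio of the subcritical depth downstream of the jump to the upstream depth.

Fr₁ = V₁/√(g·y₁) = 9.36/√(9.81×0.619) = 3.80.
Bélanger equation: y₂/y₁ = ½[√(1 + 8Fr₁²) − 1] = ½[√116.4 − 1] = 4.89.

y₂/y₁ = 4.89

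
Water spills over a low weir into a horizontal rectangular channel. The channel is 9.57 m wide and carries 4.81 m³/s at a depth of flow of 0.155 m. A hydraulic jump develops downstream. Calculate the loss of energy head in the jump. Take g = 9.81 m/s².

ΔE = 0.136 m

q = Q/b = 4.81/9.57 = 0.503 m²/s; V₁ = q/y₁ = 3.24 m/s. Fr₁ = V₁/√(g·y₁) = 2.63.
By Bélanger, y₂/y₁ = ½[√(1 + 8Fr₁²) − 1] = ½[√56.32 − 1] = 3.25.
y₂ = 3.25 × 0.155 = 0.504 m.
Head loss: ΔE = (y₂ − y₁)³/(4y₁y₂) = (0.504 − 0.155)³/(4×0.155×0.504) = 0.0426/0.313 = 0.136 m.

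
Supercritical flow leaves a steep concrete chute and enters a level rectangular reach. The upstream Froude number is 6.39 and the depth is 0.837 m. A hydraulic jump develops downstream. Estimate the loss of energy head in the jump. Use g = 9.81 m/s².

Fr₁ = 6.39 (given).
Sequent-depth ratio: y₂/y₁ = ½[√(1 + 8Fr₁²) − 1] = ½[√327.7 − 1] = 8.55.
y₂ = 8.55 × 0.837 = 7.16 m.
V₁ = Fr₁·√(g·y₁) = 6.39×√(9.81×0.837) = 18.3 m/s; q = V₁·y₁ = 15.3 m²/s. V₂ = q/y₂ = 15.3/7.16 = 2.14 m/s. E₁ = y₁ + V₁²/2g = 17.9 m; E₂ = y₂ + V₂²/2g = 7.39 m. ΔE = E₁ − E₂ = 10.5 m.

ΔE = 10.5 m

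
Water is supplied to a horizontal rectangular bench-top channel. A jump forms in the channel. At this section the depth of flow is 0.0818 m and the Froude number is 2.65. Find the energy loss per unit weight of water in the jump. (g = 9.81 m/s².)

ΔE = 0.0740 m

Fr₁ = 2.65 (given).
From the momentum equation for a rectangular channel, y₂/y₁ = ½[√(1 + 8Fr₁²) − 1] = ½[√57.18 − 1] = 3.28.
y₂ = 3.28 × 0.0818 = 0.268 m.
Head loss: ΔE = (y₂ − y₁)³/(4y₁y₂) = (0.268 − 0.0818)³/(4×0.0818×0.268) = 0.00649/0.0878 = 0.0740 m.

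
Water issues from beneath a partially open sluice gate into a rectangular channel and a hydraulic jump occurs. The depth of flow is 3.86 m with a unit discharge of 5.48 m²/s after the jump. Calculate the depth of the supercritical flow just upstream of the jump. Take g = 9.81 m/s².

V₂ = q/y₂ = 5.48/3.86 = 1.42 m/s; Fr₂ = V₂/√(g·y₂) = 0.231.
The Bélanger relation is symmetric: y₁/y₂ = ½[√(1 + 8Fr₂²) − 1] = ½[√1.426 − 1] = 0.0970.
y₁ = 0.0970 × 3.86 = 0.375 m.

y₁ = 0.375 m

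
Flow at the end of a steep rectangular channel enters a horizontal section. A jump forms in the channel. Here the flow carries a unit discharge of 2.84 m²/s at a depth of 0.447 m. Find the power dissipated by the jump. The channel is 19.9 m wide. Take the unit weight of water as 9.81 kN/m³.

V₁ = q/y₁ = 2.84/0.447 = 6.35 m/s. Fr₁ = V₁/√(g·y₁) = 6.35/√(9.81×0.447) = 3.03.
From the momentum equation for a rectangular channel, y₂/y₁ = ½[√(1 + 8Fr₁²) − 1] = ½[√74.64 − 1] = 3.82.
y₂ = 3.82 × 0.447 = 1.71 m.
V₂ = q/y₂ = 2.84/1.71 = 1.66 m/s. E₁ = y₁ + V₁²/2g = 2.50 m; E₂ = y₂ + V₂²/2g = 1.85 m. ΔE = E₁ − E₂ = 0.656 m.
Q = q·b = 2.84 × 19.9 = 56.5 m³/s. P = γ·Q·ΔE = 9.81 × 56.5 × 0.656 = 364 kW.

P = 364 kW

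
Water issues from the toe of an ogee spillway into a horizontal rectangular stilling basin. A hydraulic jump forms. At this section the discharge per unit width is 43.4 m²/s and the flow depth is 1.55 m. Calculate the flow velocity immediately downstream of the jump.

V₁ = q/y₁ = 43.4/1.55 = 28.0 m/s. Fr₁ = V₁/√(g·y₁) = 28.0/√(9.81×1.55) = 7.18.
Conjugate-depth relation: y₂/y₁ = ½[√(1 + 8Fr₁²) − 1] = ½[√413.5 − 1] = 9.67.
y₂ = 9.67 × 1.55 = 15.0 m.
V₂ = q/y₂ = 43.4/15.0 = 2.90 m/s.

V₂ = 2.90 m/s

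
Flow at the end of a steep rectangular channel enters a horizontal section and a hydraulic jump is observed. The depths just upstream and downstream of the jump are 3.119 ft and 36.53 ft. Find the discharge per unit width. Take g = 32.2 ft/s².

q = 269.7 ft²/s

For a rectangular channel the momentum equation gives q² = ½·g·y₁·y₂·(y₁ + y₂) = ½×32.2×3.119×36.53×39.65 = 72732.
q = √72732 = 269.7 ft²/s.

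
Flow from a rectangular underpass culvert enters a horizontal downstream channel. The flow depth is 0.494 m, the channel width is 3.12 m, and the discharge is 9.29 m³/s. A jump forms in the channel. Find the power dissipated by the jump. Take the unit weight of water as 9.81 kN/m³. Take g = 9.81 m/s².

q = Q/b = 9.29/3.12 = 2.98 m²/s; V₁ = q/y₁ = 6.03 m/s. Fr₁ = V₁/√(g·y₁) = 2.74.
From the momentum equation for a rectangular channel, y₂/y₁ = ½[√(1 + 8Fr₁²) − 1] = ½[√60.97 − 1] = 3.40.
y₂ = 3.40 × 0.494 = 1.68 m.
Head loss: ΔE = (y₂ − y₁)³/(4y₁y₂) = (1.68 − 0.494)³/(4×0.494×1.68) = 1.68/3.32 = 0.504 m.
P = γ·Q·ΔE = 9.81 × 9.29 × 0.504 = 46.0 kW.

P = 46.0 kW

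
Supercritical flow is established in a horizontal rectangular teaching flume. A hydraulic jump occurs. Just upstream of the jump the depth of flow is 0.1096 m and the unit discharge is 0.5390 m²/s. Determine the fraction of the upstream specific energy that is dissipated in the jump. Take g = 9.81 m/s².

ΔE/E₁ = 0.468 (46.8%)

V₁ = q/y₁ = 0.5390/0.1096 = 4.918 m/s. Fr₁ = V₁/√(g·y₁) = 4.918/√(9.81×0.1096) = 4.743.
From the momentum equation for a rectangular channel, y₂/y₁ = ½[√(1 + 8Fr₁²) − 1] = ½[√180.96 − 1] = 6.226.
y₂ = 6.226 × 0.1096 = 0.6824 m.
E₁ = y₁ + V₁²/2g = 1.342 m. ΔE = (y₂ − y₁)³/(4y₁y₂) = 0.6281 m. ΔE/E₁ = 0.6281/1.342 = 0.468.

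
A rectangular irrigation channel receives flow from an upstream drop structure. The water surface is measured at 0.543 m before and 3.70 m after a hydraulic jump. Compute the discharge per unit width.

q = 6.47 m²/s

For a rectangular channel the momentum equation gives q² = ½·g·y₁·y₂·(y₁ + y₂) = ½×9.81×0.543×3.70×4.24 = 41.8.
q = √41.8 = 6.47 m²/s.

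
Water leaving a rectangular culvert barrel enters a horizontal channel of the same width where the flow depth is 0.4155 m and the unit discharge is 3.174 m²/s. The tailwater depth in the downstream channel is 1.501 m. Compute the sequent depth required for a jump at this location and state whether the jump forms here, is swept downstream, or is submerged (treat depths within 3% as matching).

y₂ = 2.025 m; the jump is swept downstream

V₁ = q/y₁ = 3.174/0.4155 = 7.639 m/s. Fr₁ = V₁/√(g·y₁) = 7.639/√(9.81×0.4155) = 3.784.
Sequent-depth ratio: y₂/y₁ = ½[√(1 + 8Fr₁²) − 1] = ½[√115.53 − 1] = 4.874.
y₂ = 4.874 × 0.4155 = 2.025 m.
Tailwater y_tw = 1.501 m: y_tw < y₂, so the jump is swept downstream.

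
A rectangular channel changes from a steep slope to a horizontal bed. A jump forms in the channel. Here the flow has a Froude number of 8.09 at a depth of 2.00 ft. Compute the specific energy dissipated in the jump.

ΔE = 45.0 ft

Fr₁ = 8.09 (given).
Conjugate-depth relation: y₂/y₁ = ½[√(1 + 8Fr₁²) − 1] = ½[√524.6 − 1] = 11.0.
y₂ = 11.0 × 2.00 = 21.9 ft.
Head loss: ΔE = (y₂ − y₁)³/(4y₁y₂) = (21.9 − 2.00)³/(4×2.00×21.9) = 7885/175 = 45.0 ft.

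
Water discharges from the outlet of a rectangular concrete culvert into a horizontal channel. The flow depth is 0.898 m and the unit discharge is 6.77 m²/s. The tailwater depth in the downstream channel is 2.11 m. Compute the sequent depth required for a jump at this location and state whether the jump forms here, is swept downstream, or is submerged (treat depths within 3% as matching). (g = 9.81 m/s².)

V₁ = q/y₁ = 6.77/0.898 = 7.54 m/s. Fr₁ = V₁/√(g·y₁) = 7.54/√(9.81×0.898) = 2.54.
Bélanger equation: y₂/y₁ = ½[√(1 + 8Fr₁²) − 1] = ½[√52.61 − 1] = 3.13.
y₂ = 3.13 × 0.898 = 2.81 m.
Tailwater y_tw = 2.11 m: y_tw < y₂, so the jump is swept downstream.

y₂ = 2.81 m; the jump is swept downstream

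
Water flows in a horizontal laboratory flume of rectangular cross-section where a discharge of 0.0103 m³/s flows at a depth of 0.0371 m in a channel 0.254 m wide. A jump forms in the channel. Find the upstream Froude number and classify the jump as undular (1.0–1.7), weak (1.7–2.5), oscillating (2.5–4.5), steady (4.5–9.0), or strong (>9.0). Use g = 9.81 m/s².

q = Q/b = 0.0103/0.254 = 0.0406 m²/s; V₁ = q/y₁ = 1.09 m/s. Fr₁ = V₁/√(g·y₁) = 1.81.
Fr₁ = 1.81 lies in the weak range.

Fr₁ = 1.81; weak jump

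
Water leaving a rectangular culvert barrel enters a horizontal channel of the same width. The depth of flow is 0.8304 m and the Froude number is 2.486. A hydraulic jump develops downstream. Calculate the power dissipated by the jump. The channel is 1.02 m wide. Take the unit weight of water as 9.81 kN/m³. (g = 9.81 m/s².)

Fr₁ = 2.486 (given).
Sequent-depth ratio: y₂/y₁ = ½[√(1 + 8Fr₁²) − 1] = ½[√50.442 − 1] = 3.051.
y₂ = 3.051 × 0.8304 = 2.534 m.
Head loss: ΔE = (y₂ − y₁)³/(4y₁y₂) = (2.534 − 0.8304)³/(4×0.8304×2.534) = 4.941/8.416 = 0.5871 m.
V₁ = Fr₁·√(g·y₁) = 2.486×√(9.81×0.8304) = 7.095 m/s; q = V₁·y₁ = 5.892 m²/s. Q = q·b = 5.892 × 1.02 = 6.010 m³/s. P = γ·Q·ΔE = 9.81 × 6.010 × 0.5871 = 34.62 kW.

P = 34.62 kW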